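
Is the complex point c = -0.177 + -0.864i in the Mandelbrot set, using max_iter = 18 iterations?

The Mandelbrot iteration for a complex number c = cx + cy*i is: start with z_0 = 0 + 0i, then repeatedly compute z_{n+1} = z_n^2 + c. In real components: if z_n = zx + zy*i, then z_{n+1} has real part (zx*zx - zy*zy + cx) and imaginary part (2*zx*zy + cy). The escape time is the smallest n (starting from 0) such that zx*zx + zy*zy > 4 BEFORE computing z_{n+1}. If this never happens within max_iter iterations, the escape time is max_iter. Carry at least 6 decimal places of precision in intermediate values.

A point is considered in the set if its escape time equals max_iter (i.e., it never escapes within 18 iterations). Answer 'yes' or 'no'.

Answer: no

Derivation:
z_0 = 0 + 0i, c = -0.1770 + -0.8640i
Iter 1: z = -0.1770 + -0.8640i, |z|^2 = 0.7778
Iter 2: z = -0.8922 + -0.5581i, |z|^2 = 1.1075
Iter 3: z = 0.3074 + 0.1319i, |z|^2 = 0.1119
Iter 4: z = -0.0999 + -0.7829i, |z|^2 = 0.6229
Iter 5: z = -0.7799 + -0.7076i, |z|^2 = 1.1090
Iter 6: z = -0.0694 + 0.2398i, |z|^2 = 0.0623
Iter 7: z = -0.2297 + -0.8973i, |z|^2 = 0.8579
Iter 8: z = -0.9294 + -0.4518i, |z|^2 = 1.0679
Iter 9: z = 0.4826 + -0.0242i, |z|^2 = 0.2334
Iter 10: z = 0.0553 + -0.8873i, |z|^2 = 0.7904
Iter 11: z = -0.9613 + -0.9621i, |z|^2 = 1.8497
Iter 12: z = -0.1786 + 0.9857i, |z|^2 = 1.0035
Iter 13: z = -1.1167 + -1.2160i, |z|^2 = 2.7259
Iter 14: z = -0.4086 + 1.8520i, |z|^2 = 3.5969
Iter 15: z = -3.4399 + -2.3776i, |z|^2 = 17.4862
Escaped at iteration 15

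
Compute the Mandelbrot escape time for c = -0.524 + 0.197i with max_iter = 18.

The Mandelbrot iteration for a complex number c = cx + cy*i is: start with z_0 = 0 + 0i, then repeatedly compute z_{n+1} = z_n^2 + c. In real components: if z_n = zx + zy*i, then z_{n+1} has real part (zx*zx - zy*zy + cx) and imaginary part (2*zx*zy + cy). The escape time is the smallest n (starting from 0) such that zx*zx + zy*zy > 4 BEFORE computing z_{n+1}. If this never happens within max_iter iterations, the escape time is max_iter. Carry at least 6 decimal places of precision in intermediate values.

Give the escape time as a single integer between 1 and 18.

Answer: 18

Derivation:
z_0 = 0 + 0i, c = -0.5240 + 0.1970i
Iter 1: z = -0.5240 + 0.1970i, |z|^2 = 0.3134
Iter 2: z = -0.2882 + -0.0095i, |z|^2 = 0.0832
Iter 3: z = -0.4410 + 0.2025i, |z|^2 = 0.2355
Iter 4: z = -0.3705 + 0.0184i, |z|^2 = 0.1376
Iter 5: z = -0.3871 + 0.1833i, |z|^2 = 0.1834
Iter 6: z = -0.4078 + 0.0551i, |z|^2 = 0.1693
Iter 7: z = -0.3607 + 0.1521i, |z|^2 = 0.1533
Iter 8: z = -0.4170 + 0.0873i, |z|^2 = 0.1815
Iter 9: z = -0.3577 + 0.1242i, |z|^2 = 0.1434
Iter 10: z = -0.4115 + 0.1081i, |z|^2 = 0.1810
Iter 11: z = -0.3664 + 0.1080i, |z|^2 = 0.1459
Iter 12: z = -0.4014 + 0.1178i, |z|^2 = 0.1750
Iter 13: z = -0.3767 + 0.1024i, |z|^2 = 0.1524
Iter 14: z = -0.3925 + 0.1199i, |z|^2 = 0.1685
Iter 15: z = -0.3843 + 0.1029i, |z|^2 = 0.1583
Iter 16: z = -0.3869 + 0.1179i, |z|^2 = 0.1636
Iter 17: z = -0.3882 + 0.1058i, |z|^2 = 0.1619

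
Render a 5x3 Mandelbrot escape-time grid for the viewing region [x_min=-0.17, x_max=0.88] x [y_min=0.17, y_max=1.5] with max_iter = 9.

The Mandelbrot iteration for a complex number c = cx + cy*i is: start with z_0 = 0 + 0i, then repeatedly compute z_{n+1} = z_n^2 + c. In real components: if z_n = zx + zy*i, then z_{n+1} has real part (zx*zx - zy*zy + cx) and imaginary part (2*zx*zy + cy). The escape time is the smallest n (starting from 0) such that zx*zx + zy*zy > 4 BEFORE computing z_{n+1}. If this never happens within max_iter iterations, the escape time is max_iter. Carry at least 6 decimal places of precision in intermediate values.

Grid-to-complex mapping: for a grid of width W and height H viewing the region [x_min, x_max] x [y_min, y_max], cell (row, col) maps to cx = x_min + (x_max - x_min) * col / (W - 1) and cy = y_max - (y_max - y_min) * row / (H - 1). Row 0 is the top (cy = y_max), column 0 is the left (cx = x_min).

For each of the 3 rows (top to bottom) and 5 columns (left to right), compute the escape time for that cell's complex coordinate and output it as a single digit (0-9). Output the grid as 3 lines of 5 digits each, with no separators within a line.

(row=0, col=0): c = -0.1700 + 1.5000i → escape time 2
(row=0, col=1): c = 0.0925 + 1.5000i → escape time 2
(row=0, col=2): c = 0.3550 + 1.5000i → escape time 2
(row=0, col=3): c = 0.6175 + 1.5000i → escape time 2
(row=0, col=4): c = 0.8800 + 1.5000i → escape time 2
(row=1, col=0): c = -0.1700 + 0.8350i → escape time 9
(row=1, col=1): c = 0.0925 + 0.8350i → escape time 6
(row=1, col=2): c = 0.3550 + 0.8350i → escape time 4
(row=1, col=3): c = 0.6175 + 0.8350i → escape time 3
(row=1, col=4): c = 0.8800 + 0.8350i → escape time 2
(row=2, col=0): c = -0.1700 + 0.1700i → escape time 9
(row=2, col=1): c = 0.0925 + 0.1700i → escape time 9
(row=2, col=2): c = 0.3550 + 0.1700i → escape time 9
(row=2, col=3): c = 0.6175 + 0.1700i → escape time 4
(row=2, col=4): c = 0.8800 + 0.1700i → escape time 3

Answer: 22222
96432
99943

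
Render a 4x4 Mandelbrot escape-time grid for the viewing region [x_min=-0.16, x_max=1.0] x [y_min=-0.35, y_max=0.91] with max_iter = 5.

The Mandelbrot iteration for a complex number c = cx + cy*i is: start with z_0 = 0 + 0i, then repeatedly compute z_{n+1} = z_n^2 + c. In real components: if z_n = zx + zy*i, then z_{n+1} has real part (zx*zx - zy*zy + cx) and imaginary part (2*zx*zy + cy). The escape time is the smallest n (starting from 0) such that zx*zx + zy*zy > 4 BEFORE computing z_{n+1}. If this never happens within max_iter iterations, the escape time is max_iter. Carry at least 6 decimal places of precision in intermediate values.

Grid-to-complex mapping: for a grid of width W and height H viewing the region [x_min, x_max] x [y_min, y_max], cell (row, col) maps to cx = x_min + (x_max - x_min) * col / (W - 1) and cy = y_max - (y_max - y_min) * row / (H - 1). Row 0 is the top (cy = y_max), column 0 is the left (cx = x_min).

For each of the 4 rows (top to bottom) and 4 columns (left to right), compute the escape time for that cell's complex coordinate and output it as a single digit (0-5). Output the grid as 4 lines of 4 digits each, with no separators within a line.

(row=0, col=0): c = -0.1600 + 0.9100i → escape time 5
(row=0, col=1): c = 0.2267 + 0.9100i → escape time 4
(row=0, col=2): c = 0.6133 + 0.9100i → escape time 2
(row=0, col=3): c = 1.0000 + 0.9100i → escape time 2
(row=1, col=0): c = -0.1600 + 0.4900i → escape time 5
(row=1, col=1): c = 0.2267 + 0.4900i → escape time 5
(row=1, col=2): c = 0.6133 + 0.4900i → escape time 3
(row=1, col=3): c = 1.0000 + 0.4900i → escape time 2
(row=2, col=0): c = -0.1600 + 0.0700i → escape time 5
(row=2, col=1): c = 0.2267 + 0.0700i → escape time 5
(row=2, col=2): c = 0.6133 + 0.0700i → escape time 4
(row=2, col=3): c = 1.0000 + 0.0700i → escape time 2
(row=3, col=0): c = -0.1600 + -0.3500i → escape time 5
(row=3, col=1): c = 0.2267 + -0.3500i → escape time 5
(row=3, col=2): c = 0.6133 + -0.3500i → escape time 4
(row=3, col=3): c = 1.0000 + -0.3500i → escape time 2

Answer: 5422
5532
5542
5542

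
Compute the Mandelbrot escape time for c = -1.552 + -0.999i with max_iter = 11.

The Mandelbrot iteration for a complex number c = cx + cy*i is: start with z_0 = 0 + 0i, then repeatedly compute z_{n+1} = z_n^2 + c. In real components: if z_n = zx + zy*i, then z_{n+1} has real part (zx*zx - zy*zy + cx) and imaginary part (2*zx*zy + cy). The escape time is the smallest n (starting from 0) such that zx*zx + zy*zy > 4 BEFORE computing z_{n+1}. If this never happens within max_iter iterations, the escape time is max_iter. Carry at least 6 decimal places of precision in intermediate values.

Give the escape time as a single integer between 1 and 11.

Answer: 2

Derivation:
z_0 = 0 + 0i, c = -1.5520 + -0.9990i
Iter 1: z = -1.5520 + -0.9990i, |z|^2 = 3.4067
Iter 2: z = -0.1413 + 2.1019i, |z|^2 = 4.4379
Escaped at iteration 2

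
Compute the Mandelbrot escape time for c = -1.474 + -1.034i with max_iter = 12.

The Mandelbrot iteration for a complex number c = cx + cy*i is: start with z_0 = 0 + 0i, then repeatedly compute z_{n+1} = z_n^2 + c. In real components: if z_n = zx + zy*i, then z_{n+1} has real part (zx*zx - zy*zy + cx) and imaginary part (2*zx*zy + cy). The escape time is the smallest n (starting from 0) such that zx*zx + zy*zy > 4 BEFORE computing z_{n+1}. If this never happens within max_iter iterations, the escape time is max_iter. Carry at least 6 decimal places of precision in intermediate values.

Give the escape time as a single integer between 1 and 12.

Answer: 2

Derivation:
z_0 = 0 + 0i, c = -1.4740 + -1.0340i
Iter 1: z = -1.4740 + -1.0340i, |z|^2 = 3.2418
Iter 2: z = -0.3705 + 2.0142i, |z|^2 = 4.1944
Escaped at iteration 2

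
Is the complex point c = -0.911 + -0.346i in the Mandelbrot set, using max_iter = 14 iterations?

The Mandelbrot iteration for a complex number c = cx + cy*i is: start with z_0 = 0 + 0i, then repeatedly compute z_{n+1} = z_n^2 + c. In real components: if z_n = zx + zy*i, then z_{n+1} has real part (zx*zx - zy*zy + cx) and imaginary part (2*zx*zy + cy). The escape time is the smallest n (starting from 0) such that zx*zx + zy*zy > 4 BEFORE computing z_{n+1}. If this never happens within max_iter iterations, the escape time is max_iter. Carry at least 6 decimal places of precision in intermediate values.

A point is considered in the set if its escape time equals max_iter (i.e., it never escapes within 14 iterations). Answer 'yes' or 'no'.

z_0 = 0 + 0i, c = -0.9110 + -0.3460i
Iter 1: z = -0.9110 + -0.3460i, |z|^2 = 0.9496
Iter 2: z = -0.2008 + 0.2844i, |z|^2 = 0.1212
Iter 3: z = -0.9516 + -0.4602i, |z|^2 = 1.1173
Iter 4: z = -0.2173 + 0.5299i, |z|^2 = 0.3280
Iter 5: z = -1.1445 + -0.5763i, |z|^2 = 1.6420
Iter 6: z = 0.0668 + 0.9732i, |z|^2 = 0.9515
Iter 7: z = -1.8536 + -0.2159i, |z|^2 = 3.4823
Iter 8: z = 2.4781 + 0.4545i, |z|^2 = 6.3474
Escaped at iteration 8

Answer: no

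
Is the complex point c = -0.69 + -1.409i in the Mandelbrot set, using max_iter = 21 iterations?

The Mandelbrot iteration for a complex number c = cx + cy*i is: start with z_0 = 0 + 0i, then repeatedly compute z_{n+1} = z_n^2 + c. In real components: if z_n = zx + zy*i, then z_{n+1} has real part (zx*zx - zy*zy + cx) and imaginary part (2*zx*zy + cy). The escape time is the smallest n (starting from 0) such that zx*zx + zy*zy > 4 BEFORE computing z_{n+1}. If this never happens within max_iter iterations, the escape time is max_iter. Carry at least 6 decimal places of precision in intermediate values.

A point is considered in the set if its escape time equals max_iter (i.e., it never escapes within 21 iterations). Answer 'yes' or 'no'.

z_0 = 0 + 0i, c = -0.6900 + -1.4090i
Iter 1: z = -0.6900 + -1.4090i, |z|^2 = 2.4614
Iter 2: z = -2.1992 + 0.5354i, |z|^2 = 5.1231
Escaped at iteration 2

Answer: no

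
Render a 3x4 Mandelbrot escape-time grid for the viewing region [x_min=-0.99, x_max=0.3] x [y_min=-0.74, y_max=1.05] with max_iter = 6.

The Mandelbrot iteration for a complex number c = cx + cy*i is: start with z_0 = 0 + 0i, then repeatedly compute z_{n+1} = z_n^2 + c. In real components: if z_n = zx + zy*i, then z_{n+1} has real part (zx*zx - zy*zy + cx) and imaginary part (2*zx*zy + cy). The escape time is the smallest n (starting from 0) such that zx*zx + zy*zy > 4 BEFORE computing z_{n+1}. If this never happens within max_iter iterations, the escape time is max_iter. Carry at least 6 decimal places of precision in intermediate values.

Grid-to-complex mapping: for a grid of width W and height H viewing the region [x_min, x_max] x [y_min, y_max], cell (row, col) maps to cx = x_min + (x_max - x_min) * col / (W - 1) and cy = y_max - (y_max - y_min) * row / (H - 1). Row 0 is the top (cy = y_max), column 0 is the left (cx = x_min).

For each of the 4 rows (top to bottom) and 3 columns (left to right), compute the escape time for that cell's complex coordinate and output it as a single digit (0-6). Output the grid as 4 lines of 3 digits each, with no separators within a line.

(row=0, col=0): c = -0.9900 + 1.0500i → escape time 3
(row=0, col=1): c = -0.3450 + 1.0500i → escape time 4
(row=0, col=2): c = 0.3000 + 1.0500i → escape time 3
(row=1, col=0): c = -0.9900 + 0.4533i → escape time 5
(row=1, col=1): c = -0.3450 + 0.4533i → escape time 6
(row=1, col=2): c = 0.3000 + 0.4533i → escape time 6
(row=2, col=0): c = -0.9900 + -0.1433i → escape time 6
(row=2, col=1): c = -0.3450 + -0.1433i → escape time 6
(row=2, col=2): c = 0.3000 + -0.1433i → escape time 6
(row=3, col=0): c = -0.9900 + -0.7400i → escape time 4
(row=3, col=1): c = -0.3450 + -0.7400i → escape time 6
(row=3, col=2): c = 0.3000 + -0.7400i → escape time 5

Answer: 343
566
666
465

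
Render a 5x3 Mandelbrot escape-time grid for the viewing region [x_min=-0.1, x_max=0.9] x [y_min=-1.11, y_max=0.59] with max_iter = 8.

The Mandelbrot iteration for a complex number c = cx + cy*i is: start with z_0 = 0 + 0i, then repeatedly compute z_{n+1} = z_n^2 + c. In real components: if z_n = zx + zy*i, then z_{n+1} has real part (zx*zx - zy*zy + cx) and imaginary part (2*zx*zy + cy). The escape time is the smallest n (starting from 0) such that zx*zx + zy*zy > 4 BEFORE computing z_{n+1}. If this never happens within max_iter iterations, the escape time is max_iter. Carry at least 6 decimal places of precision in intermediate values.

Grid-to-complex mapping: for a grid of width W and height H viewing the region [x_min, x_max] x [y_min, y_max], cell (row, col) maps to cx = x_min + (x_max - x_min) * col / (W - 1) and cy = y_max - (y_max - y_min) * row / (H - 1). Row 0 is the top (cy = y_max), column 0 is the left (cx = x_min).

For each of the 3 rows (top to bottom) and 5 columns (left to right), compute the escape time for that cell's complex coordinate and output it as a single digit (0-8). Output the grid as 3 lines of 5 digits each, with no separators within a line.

Answer: 88832
88843
53222

Derivation:
(row=0, col=0): c = -0.1000 + 0.5900i → escape time 8
(row=0, col=1): c = 0.1500 + 0.5900i → escape time 8
(row=0, col=2): c = 0.4000 + 0.5900i → escape time 8
(row=0, col=3): c = 0.6500 + 0.5900i → escape time 3
(row=0, col=4): c = 0.9000 + 0.5900i → escape time 2
(row=1, col=0): c = -0.1000 + -0.2600i → escape time 8
(row=1, col=1): c = 0.1500 + -0.2600i → escape time 8
(row=1, col=2): c = 0.4000 + -0.2600i → escape time 8
(row=1, col=3): c = 0.6500 + -0.2600i → escape time 4
(row=1, col=4): c = 0.9000 + -0.2600i → escape time 3
(row=2, col=0): c = -0.1000 + -1.1100i → escape time 5
(row=2, col=1): c = 0.1500 + -1.1100i → escape time 3
(row=2, col=2): c = 0.4000 + -1.1100i → escape time 2
(row=2, col=3): c = 0.6500 + -1.1100i → escape time 2
(row=2, col=4): c = 0.9000 + -1.1100i → escape time 2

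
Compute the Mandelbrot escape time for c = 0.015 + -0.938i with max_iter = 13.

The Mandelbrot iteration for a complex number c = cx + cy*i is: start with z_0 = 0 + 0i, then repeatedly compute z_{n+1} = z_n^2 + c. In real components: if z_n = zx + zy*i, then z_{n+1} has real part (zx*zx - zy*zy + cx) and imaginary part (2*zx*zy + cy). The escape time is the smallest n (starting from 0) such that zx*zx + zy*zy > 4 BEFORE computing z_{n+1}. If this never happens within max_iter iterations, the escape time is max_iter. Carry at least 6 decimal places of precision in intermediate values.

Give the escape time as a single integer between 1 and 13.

z_0 = 0 + 0i, c = 0.0150 + -0.9380i
Iter 1: z = 0.0150 + -0.9380i, |z|^2 = 0.8801
Iter 2: z = -0.8646 + -0.9661i, |z|^2 = 1.6810
Iter 3: z = -0.1709 + 0.7327i, |z|^2 = 0.5660
Iter 4: z = -0.4926 + -1.1884i, |z|^2 = 1.6549
Iter 5: z = -1.1545 + 0.2329i, |z|^2 = 1.3872
Iter 6: z = 1.2937 + -1.4757i, |z|^2 = 3.8515
Iter 7: z = -0.4890 + -4.7564i, |z|^2 = 22.8624
Escaped at iteration 7

Answer: 7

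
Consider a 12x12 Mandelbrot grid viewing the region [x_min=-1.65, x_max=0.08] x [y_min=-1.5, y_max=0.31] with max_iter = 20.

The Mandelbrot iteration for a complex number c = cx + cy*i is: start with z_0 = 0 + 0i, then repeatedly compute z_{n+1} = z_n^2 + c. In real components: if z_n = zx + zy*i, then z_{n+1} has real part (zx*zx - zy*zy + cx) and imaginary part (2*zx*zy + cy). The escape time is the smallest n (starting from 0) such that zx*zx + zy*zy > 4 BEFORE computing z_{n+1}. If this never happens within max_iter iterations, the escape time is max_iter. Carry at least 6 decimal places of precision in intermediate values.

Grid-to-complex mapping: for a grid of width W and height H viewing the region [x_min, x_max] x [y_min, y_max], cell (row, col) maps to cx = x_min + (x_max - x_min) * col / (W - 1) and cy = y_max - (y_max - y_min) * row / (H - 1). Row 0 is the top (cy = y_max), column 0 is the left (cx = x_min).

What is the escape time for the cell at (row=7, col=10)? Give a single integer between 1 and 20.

Answer: 20

Derivation:
z_0 = 0 + 0i, c = -0.0773 + -0.8418i
Iter 1: z = -0.0773 + -0.8418i, |z|^2 = 0.7146
Iter 2: z = -0.7800 + -0.7117i, |z|^2 = 1.1149
Iter 3: z = 0.0245 + 0.2684i, |z|^2 = 0.0726
Iter 4: z = -0.1487 + -0.8287i, |z|^2 = 0.7088
Iter 5: z = -0.7418 + -0.5954i, |z|^2 = 0.9048
Iter 6: z = 0.1186 + 0.0415i, |z|^2 = 0.0158
Iter 7: z = -0.0649 + -0.8320i, |z|^2 = 0.6964
Iter 8: z = -0.7652 + -0.7338i, |z|^2 = 1.1240
Iter 9: z = -0.0301 + 0.2812i, |z|^2 = 0.0800
Iter 10: z = -0.1555 + -0.8587i, |z|^2 = 0.7616
Iter 11: z = -0.7906 + -0.5748i, |z|^2 = 0.9554
Iter 12: z = 0.2173 + 0.0670i, |z|^2 = 0.0517
Iter 13: z = -0.0346 + -0.8127i, |z|^2 = 0.6616
Iter 14: z = -0.7365 + -0.7856i, |z|^2 = 1.1597
Iter 15: z = -0.1520 + 0.3155i, |z|^2 = 0.1226
Iter 16: z = -0.1537 + -0.9377i, |z|^2 = 0.9030
Iter 17: z = -0.9330 + -0.5536i, |z|^2 = 1.1770
Iter 18: z = 0.4868 + 0.1912i, |z|^2 = 0.2735
Iter 19: z = 0.1232 + -0.6557i, |z|^2 = 0.4451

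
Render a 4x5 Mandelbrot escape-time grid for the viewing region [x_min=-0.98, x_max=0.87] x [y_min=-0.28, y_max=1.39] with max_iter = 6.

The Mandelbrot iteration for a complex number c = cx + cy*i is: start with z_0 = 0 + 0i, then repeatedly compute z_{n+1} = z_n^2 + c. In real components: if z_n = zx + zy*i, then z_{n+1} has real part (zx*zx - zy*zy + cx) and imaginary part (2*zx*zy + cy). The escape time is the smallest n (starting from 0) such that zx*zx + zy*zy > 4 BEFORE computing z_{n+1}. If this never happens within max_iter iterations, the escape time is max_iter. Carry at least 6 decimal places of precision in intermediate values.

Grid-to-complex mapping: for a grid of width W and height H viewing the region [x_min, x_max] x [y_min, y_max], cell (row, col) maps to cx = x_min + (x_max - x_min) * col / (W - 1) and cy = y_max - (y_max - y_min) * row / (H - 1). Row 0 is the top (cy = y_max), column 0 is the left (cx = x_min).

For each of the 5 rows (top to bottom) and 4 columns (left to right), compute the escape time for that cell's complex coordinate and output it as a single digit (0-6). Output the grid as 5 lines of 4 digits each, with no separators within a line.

(row=0, col=0): c = -0.9800 + 1.3900i → escape time 2
(row=0, col=1): c = -0.3633 + 1.3900i → escape time 2
(row=0, col=2): c = 0.2533 + 1.3900i → escape time 2
(row=0, col=3): c = 0.8700 + 1.3900i → escape time 2
(row=1, col=0): c = -0.9800 + 0.9725i → escape time 3
(row=1, col=1): c = -0.3633 + 0.9725i → escape time 5
(row=1, col=2): c = 0.2533 + 0.9725i → escape time 4
(row=1, col=3): c = 0.8700 + 0.9725i → escape time 2
(row=2, col=0): c = -0.9800 + 0.5550i → escape time 5
(row=2, col=1): c = -0.3633 + 0.5550i → escape time 6
(row=2, col=2): c = 0.2533 + 0.5550i → escape time 6
(row=2, col=3): c = 0.8700 + 0.5550i → escape time 2
(row=3, col=0): c = -0.9800 + 0.1375i → escape time 6
(row=3, col=1): c = -0.3633 + 0.1375i → escape time 6
(row=3, col=2): c = 0.2533 + 0.1375i → escape time 6
(row=3, col=3): c = 0.8700 + 0.1375i → escape time 3
(row=4, col=0): c = -0.9800 + -0.2800i → escape time 6
(row=4, col=1): c = -0.3633 + -0.2800i → escape time 6
(row=4, col=2): c = 0.2533 + -0.2800i → escape time 6
(row=4, col=3): c = 0.8700 + -0.2800i → escape time 3

Answer: 2222
3542
5662
6663
6663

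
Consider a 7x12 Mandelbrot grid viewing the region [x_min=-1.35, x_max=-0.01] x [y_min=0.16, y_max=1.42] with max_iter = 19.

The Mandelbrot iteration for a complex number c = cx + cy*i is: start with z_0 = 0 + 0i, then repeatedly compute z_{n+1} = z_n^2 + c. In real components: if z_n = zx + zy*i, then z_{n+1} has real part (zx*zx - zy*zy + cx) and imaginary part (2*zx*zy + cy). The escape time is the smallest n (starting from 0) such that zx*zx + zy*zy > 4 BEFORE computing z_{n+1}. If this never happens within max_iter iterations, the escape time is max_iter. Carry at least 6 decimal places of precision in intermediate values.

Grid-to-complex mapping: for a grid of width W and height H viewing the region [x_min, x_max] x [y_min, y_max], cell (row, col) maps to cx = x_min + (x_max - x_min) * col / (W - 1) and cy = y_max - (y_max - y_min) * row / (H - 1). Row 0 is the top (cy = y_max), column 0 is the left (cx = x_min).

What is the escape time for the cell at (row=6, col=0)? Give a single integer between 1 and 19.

z_0 = 0 + 0i, c = -1.3500 + 0.7327i
Iter 1: z = -1.3500 + 0.7327i, |z|^2 = 2.3594
Iter 2: z = -0.0644 + -1.2456i, |z|^2 = 1.5558
Iter 3: z = -2.8975 + 0.8931i, |z|^2 = 9.1930
Escaped at iteration 3

Answer: 3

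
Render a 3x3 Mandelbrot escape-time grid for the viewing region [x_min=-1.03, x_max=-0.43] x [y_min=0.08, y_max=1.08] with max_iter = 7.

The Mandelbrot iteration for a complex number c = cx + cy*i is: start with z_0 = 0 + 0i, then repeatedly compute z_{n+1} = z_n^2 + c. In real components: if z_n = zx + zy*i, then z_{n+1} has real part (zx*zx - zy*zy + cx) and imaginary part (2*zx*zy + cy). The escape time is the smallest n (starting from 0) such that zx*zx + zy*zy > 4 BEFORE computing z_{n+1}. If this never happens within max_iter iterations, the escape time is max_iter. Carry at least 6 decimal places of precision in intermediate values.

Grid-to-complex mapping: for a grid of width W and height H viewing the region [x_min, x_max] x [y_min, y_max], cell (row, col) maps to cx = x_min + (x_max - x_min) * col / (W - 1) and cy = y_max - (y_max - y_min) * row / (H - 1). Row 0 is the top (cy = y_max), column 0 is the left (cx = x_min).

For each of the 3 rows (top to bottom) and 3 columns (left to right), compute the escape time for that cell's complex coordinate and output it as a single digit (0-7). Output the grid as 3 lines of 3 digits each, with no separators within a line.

Answer: 334
567
777

Derivation:
(row=0, col=0): c = -1.0300 + 1.0800i → escape time 3
(row=0, col=1): c = -0.7300 + 1.0800i → escape time 3
(row=0, col=2): c = -0.4300 + 1.0800i → escape time 4
(row=1, col=0): c = -1.0300 + 0.5800i → escape time 5
(row=1, col=1): c = -0.7300 + 0.5800i → escape time 6
(row=1, col=2): c = -0.4300 + 0.5800i → escape time 7
(row=2, col=0): c = -1.0300 + 0.0800i → escape time 7
(row=2, col=1): c = -0.7300 + 0.0800i → escape time 7
(row=2, col=2): c = -0.4300 + 0.0800i → escape time 7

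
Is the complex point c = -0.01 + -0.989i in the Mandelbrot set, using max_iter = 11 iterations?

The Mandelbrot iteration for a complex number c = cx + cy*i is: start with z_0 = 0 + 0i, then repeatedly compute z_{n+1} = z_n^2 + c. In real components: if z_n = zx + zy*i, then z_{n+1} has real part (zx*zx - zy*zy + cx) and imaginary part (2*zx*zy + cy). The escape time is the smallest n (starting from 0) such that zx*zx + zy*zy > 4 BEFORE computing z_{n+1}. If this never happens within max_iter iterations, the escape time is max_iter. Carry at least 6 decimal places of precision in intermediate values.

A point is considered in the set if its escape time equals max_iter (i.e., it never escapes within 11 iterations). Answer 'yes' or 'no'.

z_0 = 0 + 0i, c = -0.0100 + -0.9890i
Iter 1: z = -0.0100 + -0.9890i, |z|^2 = 0.9782
Iter 2: z = -0.9880 + -0.9692i, |z|^2 = 1.9156
Iter 3: z = 0.0268 + 0.9262i, |z|^2 = 0.8586
Iter 4: z = -0.8672 + -0.9394i, |z|^2 = 1.6344
Iter 5: z = -0.1404 + 0.6402i, |z|^2 = 0.4295
Iter 6: z = -0.4001 + -1.1688i, |z|^2 = 1.5261
Iter 7: z = -1.2160 + -0.0538i, |z|^2 = 1.4815
Iter 8: z = 1.4657 + -0.8582i, |z|^2 = 2.8849
Iter 9: z = 1.4018 + -3.5048i, |z|^2 = 14.2485
Escaped at iteration 9

Answer: no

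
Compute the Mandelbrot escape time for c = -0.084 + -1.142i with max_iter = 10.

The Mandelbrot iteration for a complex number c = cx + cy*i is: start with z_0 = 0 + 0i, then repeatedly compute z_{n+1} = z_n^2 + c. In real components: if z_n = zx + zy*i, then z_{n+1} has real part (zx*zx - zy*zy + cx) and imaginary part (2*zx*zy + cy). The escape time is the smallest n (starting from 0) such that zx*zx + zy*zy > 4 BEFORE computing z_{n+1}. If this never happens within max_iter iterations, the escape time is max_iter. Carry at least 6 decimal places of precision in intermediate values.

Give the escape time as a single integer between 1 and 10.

z_0 = 0 + 0i, c = -0.0840 + -1.1420i
Iter 1: z = -0.0840 + -1.1420i, |z|^2 = 1.3112
Iter 2: z = -1.3811 + -0.9501i, |z|^2 = 2.8102
Iter 3: z = 0.9207 + 1.4825i, |z|^2 = 3.0455
Iter 4: z = -1.4342 + 1.5878i, |z|^2 = 4.5780
Escaped at iteration 4

Answer: 4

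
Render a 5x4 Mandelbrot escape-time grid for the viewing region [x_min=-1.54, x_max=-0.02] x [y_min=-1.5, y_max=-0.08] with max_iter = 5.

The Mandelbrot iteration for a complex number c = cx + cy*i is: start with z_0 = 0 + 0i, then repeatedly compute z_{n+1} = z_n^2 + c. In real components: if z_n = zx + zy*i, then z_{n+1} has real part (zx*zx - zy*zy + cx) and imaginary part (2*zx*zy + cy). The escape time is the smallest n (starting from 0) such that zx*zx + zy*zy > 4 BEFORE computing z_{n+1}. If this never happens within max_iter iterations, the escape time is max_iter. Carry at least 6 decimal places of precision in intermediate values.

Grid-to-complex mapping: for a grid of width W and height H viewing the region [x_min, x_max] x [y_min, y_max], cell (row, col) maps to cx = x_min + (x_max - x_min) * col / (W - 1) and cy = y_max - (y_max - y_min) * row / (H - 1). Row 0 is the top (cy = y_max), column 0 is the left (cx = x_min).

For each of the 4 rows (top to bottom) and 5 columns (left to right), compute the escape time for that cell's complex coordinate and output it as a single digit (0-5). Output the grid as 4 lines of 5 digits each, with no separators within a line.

Answer: 55555
34555
23345
12222

Derivation:
(row=0, col=0): c = -1.5400 + -0.0800i → escape time 5
(row=0, col=1): c = -1.1600 + -0.0800i → escape time 5
(row=0, col=2): c = -0.7800 + -0.0800i → escape time 5
(row=0, col=3): c = -0.4000 + -0.0800i → escape time 5
(row=0, col=4): c = -0.0200 + -0.0800i → escape time 5
(row=1, col=0): c = -1.5400 + -0.5533i → escape time 3
(row=1, col=1): c = -1.1600 + -0.5533i → escape time 4
(row=1, col=2): c = -0.7800 + -0.5533i → escape time 5
(row=1, col=3): c = -0.4000 + -0.5533i → escape time 5
(row=1, col=4): c = -0.0200 + -0.5533i → escape time 5
(row=2, col=0): c = -1.5400 + -1.0267i → escape time 2
(row=2, col=1): c = -1.1600 + -1.0267i → escape time 3
(row=2, col=2): c = -0.7800 + -1.0267i → escape time 3
(row=2, col=3): c = -0.4000 + -1.0267i → escape time 4
(row=2, col=4): c = -0.0200 + -1.0267i → escape time 5
(row=3, col=0): c = -1.5400 + -1.5000i → escape time 1
(row=3, col=1): c = -1.1600 + -1.5000i → escape time 2
(row=3, col=2): c = -0.7800 + -1.5000i → escape time 2
(row=3, col=3): c = -0.4000 + -1.5000i → escape time 2
(row=3, col=4): c = -0.0200 + -1.5000i → escape time 2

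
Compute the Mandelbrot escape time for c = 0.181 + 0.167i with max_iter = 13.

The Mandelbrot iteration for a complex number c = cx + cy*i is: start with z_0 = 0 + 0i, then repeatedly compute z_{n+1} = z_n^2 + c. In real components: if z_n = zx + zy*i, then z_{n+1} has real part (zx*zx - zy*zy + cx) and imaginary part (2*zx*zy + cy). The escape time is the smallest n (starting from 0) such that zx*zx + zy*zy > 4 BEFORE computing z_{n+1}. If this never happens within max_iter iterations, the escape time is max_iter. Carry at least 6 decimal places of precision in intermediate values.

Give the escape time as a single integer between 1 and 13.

Answer: 13

Derivation:
z_0 = 0 + 0i, c = 0.1810 + 0.1670i
Iter 1: z = 0.1810 + 0.1670i, |z|^2 = 0.0607
Iter 2: z = 0.1859 + 0.2275i, |z|^2 = 0.0863
Iter 3: z = 0.1638 + 0.2516i, |z|^2 = 0.0901
Iter 4: z = 0.1446 + 0.2494i, |z|^2 = 0.0831
Iter 5: z = 0.1397 + 0.2391i, |z|^2 = 0.0767
Iter 6: z = 0.1433 + 0.2338i, |z|^2 = 0.0752
Iter 7: z = 0.1469 + 0.2340i, |z|^2 = 0.0763
Iter 8: z = 0.1478 + 0.2357i, |z|^2 = 0.0774
Iter 9: z = 0.1473 + 0.2367i, |z|^2 = 0.0777
Iter 10: z = 0.1467 + 0.2367i, |z|^2 = 0.0775
Iter 11: z = 0.1465 + 0.2364i, |z|^2 = 0.0774
Iter 12: z = 0.1466 + 0.2363i, |z|^2 = 0.0773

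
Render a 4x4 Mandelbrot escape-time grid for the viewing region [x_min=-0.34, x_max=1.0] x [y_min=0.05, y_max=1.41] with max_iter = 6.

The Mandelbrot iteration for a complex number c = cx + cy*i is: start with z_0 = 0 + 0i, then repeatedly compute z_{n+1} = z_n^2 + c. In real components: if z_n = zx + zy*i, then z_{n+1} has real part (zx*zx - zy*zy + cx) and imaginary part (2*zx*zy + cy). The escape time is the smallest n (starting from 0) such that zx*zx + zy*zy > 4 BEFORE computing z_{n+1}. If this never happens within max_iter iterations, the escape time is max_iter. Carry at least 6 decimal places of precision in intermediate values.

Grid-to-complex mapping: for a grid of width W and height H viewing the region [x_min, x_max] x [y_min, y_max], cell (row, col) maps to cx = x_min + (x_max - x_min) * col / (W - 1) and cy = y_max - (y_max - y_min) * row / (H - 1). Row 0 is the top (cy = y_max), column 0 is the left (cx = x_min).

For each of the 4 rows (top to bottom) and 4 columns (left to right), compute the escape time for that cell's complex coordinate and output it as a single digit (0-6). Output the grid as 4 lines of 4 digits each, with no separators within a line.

Answer: 2222
5422
6642
6642

Derivation:
(row=0, col=0): c = -0.3400 + 1.4100i → escape time 2
(row=0, col=1): c = 0.1067 + 1.4100i → escape time 2
(row=0, col=2): c = 0.5533 + 1.4100i → escape time 2
(row=0, col=3): c = 1.0000 + 1.4100i → escape time 2
(row=1, col=0): c = -0.3400 + 0.9567i → escape time 5
(row=1, col=1): c = 0.1067 + 0.9567i → escape time 4
(row=1, col=2): c = 0.5533 + 0.9567i → escape time 2
(row=1, col=3): c = 1.0000 + 0.9567i → escape time 2
(row=2, col=0): c = -0.3400 + 0.5033i → escape time 6
(row=2, col=1): c = 0.1067 + 0.5033i → escape time 6
(row=2, col=2): c = 0.5533 + 0.5033i → escape time 4
(row=2, col=3): c = 1.0000 + 0.5033i → escape time 2
(row=3, col=0): c = -0.3400 + 0.0500i → escape time 6
(row=3, col=1): c = 0.1067 + 0.0500i → escape time 6
(row=3, col=2): c = 0.5533 + 0.0500i → escape time 4
(row=3, col=3): c = 1.0000 + 0.0500i → escape time 2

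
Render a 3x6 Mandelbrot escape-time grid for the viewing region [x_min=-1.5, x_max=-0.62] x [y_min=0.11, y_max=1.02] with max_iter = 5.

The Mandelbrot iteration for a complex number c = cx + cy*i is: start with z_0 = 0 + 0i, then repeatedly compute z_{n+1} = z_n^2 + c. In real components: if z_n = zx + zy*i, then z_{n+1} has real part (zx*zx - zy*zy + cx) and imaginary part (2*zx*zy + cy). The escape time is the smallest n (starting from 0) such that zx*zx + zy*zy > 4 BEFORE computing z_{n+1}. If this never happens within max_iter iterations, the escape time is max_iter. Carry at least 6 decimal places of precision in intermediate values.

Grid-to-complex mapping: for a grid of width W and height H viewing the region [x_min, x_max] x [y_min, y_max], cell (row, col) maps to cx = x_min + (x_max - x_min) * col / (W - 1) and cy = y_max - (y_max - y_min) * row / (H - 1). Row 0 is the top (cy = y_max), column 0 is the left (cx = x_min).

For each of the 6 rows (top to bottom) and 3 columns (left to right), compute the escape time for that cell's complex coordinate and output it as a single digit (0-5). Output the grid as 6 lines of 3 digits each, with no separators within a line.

(row=0, col=0): c = -1.5000 + 1.0200i → escape time 2
(row=0, col=1): c = -1.0600 + 1.0200i → escape time 3
(row=0, col=2): c = -0.6200 + 1.0200i → escape time 4
(row=1, col=0): c = -1.5000 + 0.8380i → escape time 3
(row=1, col=1): c = -1.0600 + 0.8380i → escape time 3
(row=1, col=2): c = -0.6200 + 0.8380i → escape time 4
(row=2, col=0): c = -1.5000 + 0.6560i → escape time 3
(row=2, col=1): c = -1.0600 + 0.6560i → escape time 4
(row=2, col=2): c = -0.6200 + 0.6560i → escape time 5
(row=3, col=0): c = -1.5000 + 0.4740i → escape time 3
(row=3, col=1): c = -1.0600 + 0.4740i → escape time 5
(row=3, col=2): c = -0.6200 + 0.4740i → escape time 5
(row=4, col=0): c = -1.5000 + 0.2920i → escape time 5
(row=4, col=1): c = -1.0600 + 0.2920i → escape time 5
(row=4, col=2): c = -0.6200 + 0.2920i → escape time 5
(row=5, col=0): c = -1.5000 + 0.1100i → escape time 5
(row=5, col=1): c = -1.0600 + 0.1100i → escape time 5
(row=5, col=2): c = -0.6200 + 0.1100i → escape time 5

Answer: 234
334
345
355
555
555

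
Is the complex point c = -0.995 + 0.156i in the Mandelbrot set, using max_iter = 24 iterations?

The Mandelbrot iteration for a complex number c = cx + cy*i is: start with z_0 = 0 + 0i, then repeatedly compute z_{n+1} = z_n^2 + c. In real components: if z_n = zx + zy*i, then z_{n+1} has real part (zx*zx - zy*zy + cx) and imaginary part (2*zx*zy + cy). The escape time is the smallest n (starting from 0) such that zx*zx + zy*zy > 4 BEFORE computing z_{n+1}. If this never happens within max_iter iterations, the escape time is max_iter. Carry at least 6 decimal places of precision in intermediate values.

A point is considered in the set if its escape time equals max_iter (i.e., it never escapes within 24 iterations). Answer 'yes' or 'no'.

Answer: yes

Derivation:
z_0 = 0 + 0i, c = -0.9950 + 0.1560i
Iter 1: z = -0.9950 + 0.1560i, |z|^2 = 1.0144
Iter 2: z = -0.0293 + -0.1544i, |z|^2 = 0.0247
Iter 3: z = -1.0180 + 0.1651i, |z|^2 = 1.0636
Iter 4: z = 0.0141 + -0.1800i, |z|^2 = 0.0326
Iter 5: z = -1.0272 + 0.1509i, |z|^2 = 1.0780
Iter 6: z = 0.0374 + -0.1541i, |z|^2 = 0.0251
Iter 7: z = -1.0173 + 0.1445i, |z|^2 = 1.0559
Iter 8: z = 0.0191 + -0.1380i, |z|^2 = 0.0194
Iter 9: z = -1.0137 + 0.1507i, |z|^2 = 1.0502
Iter 10: z = 0.0098 + -0.1496i, |z|^2 = 0.0225
Iter 11: z = -1.0173 + 0.1531i, |z|^2 = 1.0583
Iter 12: z = 0.0164 + -0.1554i, |z|^2 = 0.0244
Iter 13: z = -1.0189 + 0.1509i, |z|^2 = 1.0609
Iter 14: z = 0.0204 + -0.1515i, |z|^2 = 0.0234
Iter 15: z = -1.0175 + 0.1498i, |z|^2 = 1.0578
Iter 16: z = 0.0179 + -0.1489i, |z|^2 = 0.0225
Iter 17: z = -1.0169 + 0.1507i, |z|^2 = 1.0567
Iter 18: z = 0.0163 + -0.1504i, |z|^2 = 0.0229
Iter 19: z = -1.0174 + 0.1511i, |z|^2 = 1.0578
Iter 20: z = 0.0172 + -0.1514i, |z|^2 = 0.0232
Iter 21: z = -1.0176 + 0.1508i, |z|^2 = 1.0583
Iter 22: z = 0.0179 + -0.1509i, |z|^2 = 0.0231
Iter 23: z = -1.0175 + 0.1506i, |z|^2 = 1.0579
Did not escape in 24 iterations → in set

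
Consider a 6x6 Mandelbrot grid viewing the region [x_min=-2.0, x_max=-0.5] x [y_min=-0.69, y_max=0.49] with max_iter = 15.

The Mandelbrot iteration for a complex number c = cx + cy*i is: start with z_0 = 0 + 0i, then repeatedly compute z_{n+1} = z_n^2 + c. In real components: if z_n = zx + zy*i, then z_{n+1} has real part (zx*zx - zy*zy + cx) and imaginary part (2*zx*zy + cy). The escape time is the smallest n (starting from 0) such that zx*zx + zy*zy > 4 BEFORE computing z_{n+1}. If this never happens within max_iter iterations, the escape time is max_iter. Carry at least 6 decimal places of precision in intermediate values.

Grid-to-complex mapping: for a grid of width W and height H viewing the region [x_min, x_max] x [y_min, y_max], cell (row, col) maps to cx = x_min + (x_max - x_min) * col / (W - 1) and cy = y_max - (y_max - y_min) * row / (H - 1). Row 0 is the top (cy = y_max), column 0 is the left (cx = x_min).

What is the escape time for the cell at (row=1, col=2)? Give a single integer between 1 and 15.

Answer: 5

Derivation:
z_0 = 0 + 0i, c = -1.4000 + 0.2540i
Iter 1: z = -1.4000 + 0.2540i, |z|^2 = 2.0245
Iter 2: z = 0.4955 + -0.4572i, |z|^2 = 0.4545
Iter 3: z = -1.3635 + -0.1991i, |z|^2 = 1.8988
Iter 4: z = 0.4196 + 0.7969i, |z|^2 = 0.8111
Iter 5: z = -1.8590 + 0.9227i, |z|^2 = 4.3071
Escaped at iteration 5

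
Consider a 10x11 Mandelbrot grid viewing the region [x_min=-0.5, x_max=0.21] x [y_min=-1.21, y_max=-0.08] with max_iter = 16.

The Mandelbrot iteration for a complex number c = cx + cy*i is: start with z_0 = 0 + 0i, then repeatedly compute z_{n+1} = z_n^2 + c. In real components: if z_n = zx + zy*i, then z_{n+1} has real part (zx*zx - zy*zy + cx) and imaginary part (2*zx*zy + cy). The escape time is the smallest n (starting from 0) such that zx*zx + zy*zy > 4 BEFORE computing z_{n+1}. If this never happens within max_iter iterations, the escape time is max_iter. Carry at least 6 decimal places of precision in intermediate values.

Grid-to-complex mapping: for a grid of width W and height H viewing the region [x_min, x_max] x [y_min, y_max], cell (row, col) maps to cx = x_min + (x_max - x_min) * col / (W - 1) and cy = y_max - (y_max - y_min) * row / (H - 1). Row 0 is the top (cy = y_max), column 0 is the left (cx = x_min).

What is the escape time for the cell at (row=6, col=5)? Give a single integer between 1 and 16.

z_0 = 0 + 0i, c = -0.1056 + -0.7580i
Iter 1: z = -0.1056 + -0.7580i, |z|^2 = 0.5857
Iter 2: z = -0.6690 + -0.5980i, |z|^2 = 0.8051
Iter 3: z = -0.0156 + 0.0421i, |z|^2 = 0.0020
Iter 4: z = -0.1071 + -0.7593i, |z|^2 = 0.5880
Iter 5: z = -0.6706 + -0.5954i, |z|^2 = 0.8042
Iter 6: z = -0.0103 + 0.0406i, |z|^2 = 0.0018
Iter 7: z = -0.1071 + -0.7588i, |z|^2 = 0.5873
Iter 8: z = -0.6699 + -0.5955i, |z|^2 = 0.8034
Iter 9: z = -0.0113 + 0.0398i, |z|^2 = 0.0017
Iter 10: z = -0.1070 + -0.7589i, |z|^2 = 0.5874
Iter 11: z = -0.6700 + -0.5956i, |z|^2 = 0.8037
Iter 12: z = -0.0113 + 0.0401i, |z|^2 = 0.0017
Iter 13: z = -0.1070 + -0.7589i, |z|^2 = 0.5874
Iter 14: z = -0.6700 + -0.5955i, |z|^2 = 0.8036
Iter 15: z = -0.0113 + 0.0401i, |z|^2 = 0.0017

Answer: 16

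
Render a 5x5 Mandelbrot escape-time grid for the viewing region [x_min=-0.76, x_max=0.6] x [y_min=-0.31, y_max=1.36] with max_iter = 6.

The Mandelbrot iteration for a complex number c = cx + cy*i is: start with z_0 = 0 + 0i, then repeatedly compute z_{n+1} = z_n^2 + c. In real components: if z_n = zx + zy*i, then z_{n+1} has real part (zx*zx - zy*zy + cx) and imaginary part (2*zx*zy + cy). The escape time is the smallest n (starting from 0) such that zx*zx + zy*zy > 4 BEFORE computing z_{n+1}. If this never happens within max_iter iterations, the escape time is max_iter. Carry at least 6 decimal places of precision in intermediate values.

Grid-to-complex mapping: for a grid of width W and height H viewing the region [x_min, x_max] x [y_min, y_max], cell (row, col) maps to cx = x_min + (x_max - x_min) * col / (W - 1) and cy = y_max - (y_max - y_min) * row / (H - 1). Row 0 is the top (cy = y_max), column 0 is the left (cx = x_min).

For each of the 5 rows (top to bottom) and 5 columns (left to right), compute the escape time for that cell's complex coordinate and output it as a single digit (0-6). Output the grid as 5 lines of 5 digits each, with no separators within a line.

(row=0, col=0): c = -0.7600 + 1.3600i → escape time 2
(row=0, col=1): c = -0.4200 + 1.3600i → escape time 2
(row=0, col=2): c = -0.0800 + 1.3600i → escape time 2
(row=0, col=3): c = 0.2600 + 1.3600i → escape time 2
(row=0, col=4): c = 0.6000 + 1.3600i → escape time 2
(row=1, col=0): c = -0.7600 + 0.9425i → escape time 4
(row=1, col=1): c = -0.4200 + 0.9425i → escape time 5
(row=1, col=2): c = -0.0800 + 0.9425i → escape time 6
(row=1, col=3): c = 0.2600 + 0.9425i → escape time 4
(row=1, col=4): c = 0.6000 + 0.9425i → escape time 2
(row=2, col=0): c = -0.7600 + 0.5250i → escape time 6
(row=2, col=1): c = -0.4200 + 0.5250i → escape time 6
(row=2, col=2): c = -0.0800 + 0.5250i → escape time 6
(row=2, col=3): c = 0.2600 + 0.5250i → escape time 6
(row=2, col=4): c = 0.6000 + 0.5250i → escape time 3
(row=3, col=0): c = -0.7600 + 0.1075i → escape time 6
(row=3, col=1): c = -0.4200 + 0.1075i → escape time 6
(row=3, col=2): c = -0.0800 + 0.1075i → escape time 6
(row=3, col=3): c = 0.2600 + 0.1075i → escape time 6
(row=3, col=4): c = 0.6000 + 0.1075i → escape time 4
(row=4, col=0): c = -0.7600 + -0.3100i → escape time 6
(row=4, col=1): c = -0.4200 + -0.3100i → escape time 6
(row=4, col=2): c = -0.0800 + -0.3100i → escape time 6
(row=4, col=3): c = 0.2600 + -0.3100i → escape time 6
(row=4, col=4): c = 0.6000 + -0.3100i → escape time 4

Answer: 22222
45642
66663
66664
66664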